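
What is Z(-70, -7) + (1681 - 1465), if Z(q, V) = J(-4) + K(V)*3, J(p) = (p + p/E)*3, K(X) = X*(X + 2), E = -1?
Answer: 321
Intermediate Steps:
K(X) = X*(2 + X)
J(p) = 0 (J(p) = (p + p/(-1))*3 = (p + p*(-1))*3 = (p - p)*3 = 0*3 = 0)
Z(q, V) = 3*V*(2 + V) (Z(q, V) = 0 + (V*(2 + V))*3 = 0 + 3*V*(2 + V) = 3*V*(2 + V))
Z(-70, -7) + (1681 - 1465) = 3*(-7)*(2 - 7) + (1681 - 1465) = 3*(-7)*(-5) + 216 = 105 + 216 = 321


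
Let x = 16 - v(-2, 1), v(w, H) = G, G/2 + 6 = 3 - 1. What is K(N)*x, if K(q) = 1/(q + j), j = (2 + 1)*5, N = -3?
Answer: 2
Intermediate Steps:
j = 15 (j = 3*5 = 15)
G = -8 (G = -12 + 2*(3 - 1) = -12 + 2*2 = -12 + 4 = -8)
K(q) = 1/(15 + q) (K(q) = 1/(q + 15) = 1/(15 + q))
v(w, H) = -8
x = 24 (x = 16 - 1*(-8) = 16 + 8 = 24)
K(N)*x = 24/(15 - 3) = 24/12 = (1/12)*24 = 2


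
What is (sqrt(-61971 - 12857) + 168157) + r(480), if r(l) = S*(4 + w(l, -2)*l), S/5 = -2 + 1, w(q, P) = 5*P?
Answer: 192137 + 2*I*sqrt(18707) ≈ 1.9214e+5 + 273.55*I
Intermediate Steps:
S = -5 (S = 5*(-2 + 1) = 5*(-1) = -5)
r(l) = -20 + 50*l (r(l) = -5*(4 + (5*(-2))*l) = -5*(4 - 10*l) = -20 + 50*l)
(sqrt(-61971 - 12857) + 168157) + r(480) = (sqrt(-61971 - 12857) + 168157) + (-20 + 50*480) = (sqrt(-74828) + 168157) + (-20 + 24000) = (2*I*sqrt(18707) + 168157) + 23980 = (168157 + 2*I*sqrt(18707)) + 23980 = 192137 + 2*I*sqrt(18707)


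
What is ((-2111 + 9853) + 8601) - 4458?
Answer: 11885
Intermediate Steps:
((-2111 + 9853) + 8601) - 4458 = (7742 + 8601) - 4458 = 16343 - 4458 = 11885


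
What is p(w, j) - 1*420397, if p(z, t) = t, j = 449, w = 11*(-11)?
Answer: -419948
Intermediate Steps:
w = -121
p(w, j) - 1*420397 = 449 - 1*420397 = 449 - 420397 = -419948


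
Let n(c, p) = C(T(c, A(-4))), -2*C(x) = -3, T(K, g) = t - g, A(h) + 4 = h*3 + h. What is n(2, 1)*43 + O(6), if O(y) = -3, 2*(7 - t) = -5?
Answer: 123/2 ≈ 61.500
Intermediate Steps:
t = 19/2 (t = 7 - ½*(-5) = 7 + 5/2 = 19/2 ≈ 9.5000)
A(h) = -4 + 4*h (A(h) = -4 + (h*3 + h) = -4 + (3*h + h) = -4 + 4*h)
T(K, g) = 19/2 - g
C(x) = 3/2 (C(x) = -½*(-3) = 3/2)
n(c, p) = 3/2
n(2, 1)*43 + O(6) = (3/2)*43 - 3 = 129/2 - 3 = 123/2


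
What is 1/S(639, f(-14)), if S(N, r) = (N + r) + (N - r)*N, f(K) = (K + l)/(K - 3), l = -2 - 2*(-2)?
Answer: 17/6944664 ≈ 2.4479e-6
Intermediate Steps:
l = 2 (l = -2 + 4 = 2)
f(K) = (2 + K)/(-3 + K) (f(K) = (K + 2)/(K - 3) = (2 + K)/(-3 + K))
S(N, r) = N + r + N*(N - r) (S(N, r) = (N + r) + N*(N - r) = N + r + N*(N - r))
1/S(639, f(-14)) = 1/(639 + (2 - 14)/(-3 - 14) + 639**2 - 1*639*(2 - 14)/(-3 - 14)) = 1/(639 - 12/(-17) + 408321 - 1*639*-12/(-17)) = 1/(639 - 1/17*(-12) + 408321 - 1*639*(-1/17*(-12))) = 1/(639 + 12/17 + 408321 - 1*639*12/17) = 1/(639 + 12/17 + 408321 - 7668/17) = 1/(6944664/17) = 17/6944664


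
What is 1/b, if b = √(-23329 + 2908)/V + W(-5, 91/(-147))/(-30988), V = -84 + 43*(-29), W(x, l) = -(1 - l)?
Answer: 9799138109838/2161935838488925 + 422731881824868*I*√2269/2161935838488925 ≈ 0.0045326 + 9.3141*I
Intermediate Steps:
W(x, l) = -1 + l
V = -1331 (V = -84 - 1247 = -1331)
b = 17/325374 - 3*I*√2269/1331 (b = √(-23329 + 2908)/(-1331) + (-1 + 91/(-147))/(-30988) = √(-20421)*(-1/1331) + (-1 + 91*(-1/147))*(-1/30988) = (3*I*√2269)*(-1/1331) + (-1 - 13/21)*(-1/30988) = -3*I*√2269/1331 - 34/21*(-1/30988) = -3*I*√2269/1331 + 17/325374 = 17/325374 - 3*I*√2269/1331 ≈ 5.2248e-5 - 0.10736*I)
1/b = 1/(17/325374 - 3*I*√2269/1331)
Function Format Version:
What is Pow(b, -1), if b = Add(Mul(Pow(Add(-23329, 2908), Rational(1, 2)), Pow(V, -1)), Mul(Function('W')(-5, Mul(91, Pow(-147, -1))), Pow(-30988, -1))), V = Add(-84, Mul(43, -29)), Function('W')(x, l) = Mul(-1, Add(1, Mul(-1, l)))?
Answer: Add(Rational(9799138109838, 2161935838488925), Mul(Rational(422731881824868, 2161935838488925), I, Pow(2269, Rational(1, 2)))) ≈ Add(0.0045326, Mul(9.3141, I))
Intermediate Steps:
Function('W')(x, l) = Add(-1, l)
V = -1331 (V = Add(-84, -1247) = -1331)
b = Add(Rational(17, 325374), Mul(Rational(-3, 1331), I, Pow(2269, Rational(1, 2)))) (b = Add(Mul(Pow(Add(-23329, 2908), Rational(1, 2)), Pow(-1331, -1)), Mul(Add(-1, Mul(91, Pow(-147, -1))), Pow(-30988, -1))) = Add(Mul(Pow(-20421, Rational(1, 2)), Rational(-1, 1331)), Mul(Add(-1, Mul(91, Rational(-1, 147))), Rational(-1, 30988))) = Add(Mul(Mul(3, I, Pow(2269, Rational(1, 2))), Rational(-1, 1331)), Mul(Add(-1, Rational(-13, 21)), Rational(-1, 30988))) = Add(Mul(Rational(-3, 1331), I, Pow(2269, Rational(1, 2))), Mul(Rational(-34, 21), Rational(-1, 30988))) = Add(Mul(Rational(-3, 1331), I, Pow(2269, Rational(1, 2))), Rational(17, 325374)) = Add(Rational(17, 325374), Mul(Rational(-3, 1331), I, Pow(2269, Rational(1, 2)))) ≈ Add(5.2248e-5, Mul(-0.10736, I)))
Pow(b, -1) = Pow(Add(Rational(17, 325374), Mul(Rational(-3, 1331), I, Pow(2269, Rational(1, 2)))), -1)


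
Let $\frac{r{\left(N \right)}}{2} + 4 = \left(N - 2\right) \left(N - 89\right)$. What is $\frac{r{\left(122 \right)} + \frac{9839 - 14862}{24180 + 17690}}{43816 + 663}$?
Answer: $\frac{331270417}{1862335730} \approx 0.17788$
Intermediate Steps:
$r{\left(N \right)} = -8 + 2 \left(-89 + N\right) \left(-2 + N\right)$ ($r{\left(N \right)} = -8 + 2 \left(N - 2\right) \left(N - 89\right) = -8 + 2 \left(-2 + N\right) \left(-89 + N\right) = -8 + 2 \left(-89 + N\right) \left(-2 + N\right)$)
$\frac{r{\left(122 \right)} + \frac{9839 - 14862}{24180 + 17690}}{43816 + 663} = \frac{\left(348 - 22204 + 2 \cdot 122^{2}\right) + \frac{9839 - 14862}{24180 + 17690}}{43816 + 663} = \frac{\left(348 - 22204 + 2 \cdot 14884\right) - \frac{5023}{41870}}{44479} = \left(\left(348 - 22204 + 29768\right) - \frac{5023}{41870}\right) \frac{1}{44479} = \left(7912 - \frac{5023}{41870}\right) \frac{1}{44479} = \frac{331270417}{41870} \cdot \frac{1}{44479} = \frac{331270417}{1862335730}$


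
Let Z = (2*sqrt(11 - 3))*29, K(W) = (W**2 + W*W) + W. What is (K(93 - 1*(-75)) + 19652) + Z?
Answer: 76268 + 116*sqrt(2) ≈ 76432.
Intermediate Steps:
K(W) = W + 2*W**2 (K(W) = (W**2 + W**2) + W = 2*W**2 + W = W + 2*W**2)
Z = 116*sqrt(2) (Z = (2*sqrt(8))*29 = (2*(2*sqrt(2)))*29 = (4*sqrt(2))*29 = 116*sqrt(2) ≈ 164.05)
(K(93 - 1*(-75)) + 19652) + Z = ((93 - 1*(-75))*(1 + 2*(93 - 1*(-75))) + 19652) + 116*sqrt(2) = ((93 + 75)*(1 + 2*(93 + 75)) + 19652) + 116*sqrt(2) = (168*(1 + 2*168) + 19652) + 116*sqrt(2) = (168*(1 + 336) + 19652) + 116*sqrt(2) = (168*337 + 19652) + 116*sqrt(2) = (56616 + 19652) + 116*sqrt(2) = 76268 + 116*sqrt(2)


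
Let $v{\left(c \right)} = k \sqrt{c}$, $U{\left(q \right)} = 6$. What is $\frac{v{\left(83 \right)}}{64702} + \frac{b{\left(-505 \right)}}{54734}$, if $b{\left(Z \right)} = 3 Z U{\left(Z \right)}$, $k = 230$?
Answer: $- \frac{4545}{27367} + \frac{115 \sqrt{83}}{32351} \approx -0.13369$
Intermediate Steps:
$b{\left(Z \right)} = 18 Z$ ($b{\left(Z \right)} = 3 Z 6 = 18 Z$)
$v{\left(c \right)} = 230 \sqrt{c}$
$\frac{v{\left(83 \right)}}{64702} + \frac{b{\left(-505 \right)}}{54734} = \frac{230 \sqrt{83}}{64702} + \frac{18 \left(-505\right)}{54734} = 230 \sqrt{83} \cdot \frac{1}{64702} - \frac{4545}{27367} = \frac{115 \sqrt{83}}{32351} - \frac{4545}{27367} = - \frac{4545}{27367} + \frac{115 \sqrt{83}}{32351}$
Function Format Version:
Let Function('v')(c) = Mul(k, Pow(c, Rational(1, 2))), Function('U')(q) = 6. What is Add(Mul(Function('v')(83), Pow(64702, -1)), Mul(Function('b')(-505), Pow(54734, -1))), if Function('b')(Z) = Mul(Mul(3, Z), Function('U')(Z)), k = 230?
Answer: Add(Rational(-4545, 27367), Mul(Rational(115, 32351), Pow(83, Rational(1, 2)))) ≈ -0.13369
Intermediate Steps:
Function('b')(Z) = Mul(18, Z) (Function('b')(Z) = Mul(Mul(3, Z), 6) = Mul(18, Z))
Function('v')(c) = Mul(230, Pow(c, Rational(1, 2)))
Add(Mul(Function('v')(83), Pow(64702, -1)), Mul(Function('b')(-505), Pow(54734, -1))) = Add(Mul(Mul(230, Pow(83, Rational(1, 2))), Pow(64702, -1)), Mul(Mul(18, -505), Pow(54734, -1))) = Add(Mul(Mul(230, Pow(83, Rational(1, 2))), Rational(1, 64702)), Mul(-9090, Rational(1, 54734))) = Add(Mul(Rational(115, 32351), Pow(83, Rational(1, 2))), Rational(-4545, 27367)) = Add(Rational(-4545, 27367), Mul(Rational(115, 32351), Pow(83, Rational(1, 2))))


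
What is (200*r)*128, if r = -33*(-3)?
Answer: 2534400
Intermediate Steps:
r = 99
(200*r)*128 = (200*99)*128 = 19800*128 = 2534400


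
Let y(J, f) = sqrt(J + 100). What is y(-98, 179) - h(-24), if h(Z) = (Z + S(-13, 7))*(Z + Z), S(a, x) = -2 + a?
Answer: -1872 + sqrt(2) ≈ -1870.6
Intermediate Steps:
y(J, f) = sqrt(100 + J)
h(Z) = 2*Z*(-15 + Z) (h(Z) = (Z + (-2 - 13))*(Z + Z) = (Z - 15)*(2*Z) = (-15 + Z)*(2*Z) = 2*Z*(-15 + Z))
y(-98, 179) - h(-24) = sqrt(100 - 98) - 2*(-24)*(-15 - 24) = sqrt(2) - 2*(-24)*(-39) = sqrt(2) - 1*1872 = sqrt(2) - 1872 = -1872 + sqrt(2)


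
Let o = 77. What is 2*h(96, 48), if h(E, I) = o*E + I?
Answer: 14880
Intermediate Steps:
h(E, I) = I + 77*E (h(E, I) = 77*E + I = I + 77*E)
2*h(96, 48) = 2*(48 + 77*96) = 2*(48 + 7392) = 2*7440 = 14880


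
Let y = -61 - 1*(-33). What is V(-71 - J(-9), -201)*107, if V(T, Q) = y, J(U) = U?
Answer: -2996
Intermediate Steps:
y = -28 (y = -61 + 33 = -28)
V(T, Q) = -28
V(-71 - J(-9), -201)*107 = -28*107 = -2996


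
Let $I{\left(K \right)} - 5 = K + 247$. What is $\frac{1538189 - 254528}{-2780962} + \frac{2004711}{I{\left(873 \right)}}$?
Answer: $\frac{1857860331119}{1042860750} \approx 1781.5$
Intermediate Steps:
$I{\left(K \right)} = 252 + K$ ($I{\left(K \right)} = 5 + \left(K + 247\right) = 5 + \left(247 + K\right) = 252 + K$)
$\frac{1538189 - 254528}{-2780962} + \frac{2004711}{I{\left(873 \right)}} = \frac{1538189 - 254528}{-2780962} + \frac{2004711}{252 + 873} = \left(1538189 - 254528\right) \left(- \frac{1}{2780962}\right) + \frac{2004711}{1125} = 1283661 \left(- \frac{1}{2780962}\right) + 2004711 \cdot \frac{1}{1125} = - \frac{1283661}{2780962} + \frac{668237}{375} = \frac{1857860331119}{1042860750}$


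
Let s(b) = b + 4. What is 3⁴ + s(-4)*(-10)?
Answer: 81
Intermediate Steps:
s(b) = 4 + b
3⁴ + s(-4)*(-10) = 3⁴ + (4 - 4)*(-10) = 81 + 0*(-10) = 81 + 0 = 81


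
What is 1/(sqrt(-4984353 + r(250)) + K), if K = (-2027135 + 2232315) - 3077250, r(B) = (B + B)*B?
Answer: -2872070/8248790944253 - I*sqrt(4859353)/8248790944253 ≈ -3.4818e-7 - 2.6724e-10*I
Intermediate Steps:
r(B) = 2*B**2 (r(B) = (2*B)*B = 2*B**2)
K = -2872070 (K = 205180 - 3077250 = -2872070)
1/(sqrt(-4984353 + r(250)) + K) = 1/(sqrt(-4984353 + 2*250**2) - 2872070) = 1/(sqrt(-4984353 + 2*62500) - 2872070) = 1/(sqrt(-4984353 + 125000) - 2872070) = 1/(sqrt(-4859353) - 2872070) = 1/(I*sqrt(4859353) - 2872070) = 1/(-2872070 + I*sqrt(4859353))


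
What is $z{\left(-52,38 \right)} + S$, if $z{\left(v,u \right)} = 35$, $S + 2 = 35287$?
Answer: $35320$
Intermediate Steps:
$S = 35285$ ($S = -2 + 35287 = 35285$)
$z{\left(-52,38 \right)} + S = 35 + 35285 = 35320$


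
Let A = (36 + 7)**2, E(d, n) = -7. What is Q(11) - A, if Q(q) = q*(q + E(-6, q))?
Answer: -1805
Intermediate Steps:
A = 1849 (A = 43**2 = 1849)
Q(q) = q*(-7 + q) (Q(q) = q*(q - 7) = q*(-7 + q))
Q(11) - A = 11*(-7 + 11) - 1*1849 = 11*4 - 1849 = 44 - 1849 = -1805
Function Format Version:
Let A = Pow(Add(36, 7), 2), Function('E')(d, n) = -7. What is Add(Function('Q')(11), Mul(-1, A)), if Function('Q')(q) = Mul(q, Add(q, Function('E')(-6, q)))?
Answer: -1805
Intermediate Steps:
A = 1849 (A = Pow(43, 2) = 1849)
Function('Q')(q) = Mul(q, Add(-7, q)) (Function('Q')(q) = Mul(q, Add(q, -7)) = Mul(q, Add(-7, q)))
Add(Function('Q')(11), Mul(-1, A)) = Add(Mul(11, Add(-7, 11)), Mul(-1, 1849)) = Add(Mul(11, 4), -1849) = Add(44, -1849) = -1805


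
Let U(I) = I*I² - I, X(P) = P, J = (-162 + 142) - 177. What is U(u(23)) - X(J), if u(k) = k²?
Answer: 148035557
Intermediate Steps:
J = -197 (J = -20 - 177 = -197)
U(I) = I³ - I
U(u(23)) - X(J) = ((23²)³ - 1*23²) - 1*(-197) = (529³ - 1*529) + 197 = (148035889 - 529) + 197 = 148035360 + 197 = 148035557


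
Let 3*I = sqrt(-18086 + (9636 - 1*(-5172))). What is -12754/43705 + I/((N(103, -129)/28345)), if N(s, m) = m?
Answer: -12754/43705 - 28345*I*sqrt(3278)/387 ≈ -0.29182 - 4193.4*I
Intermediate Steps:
I = I*sqrt(3278)/3 (I = sqrt(-18086 + (9636 - 1*(-5172)))/3 = sqrt(-18086 + (9636 + 5172))/3 = sqrt(-18086 + 14808)/3 = sqrt(-3278)/3 = (I*sqrt(3278))/3 = I*sqrt(3278)/3 ≈ 19.085*I)
-12754/43705 + I/((N(103, -129)/28345)) = -12754/43705 + (I*sqrt(3278)/3)/((-129/28345)) = -12754*1/43705 + (I*sqrt(3278)/3)/((-129*1/28345)) = -12754/43705 + (I*sqrt(3278)/3)/(-129/28345) = -12754/43705 + (I*sqrt(3278)/3)*(-28345/129) = -12754/43705 - 28345*I*sqrt(3278)/387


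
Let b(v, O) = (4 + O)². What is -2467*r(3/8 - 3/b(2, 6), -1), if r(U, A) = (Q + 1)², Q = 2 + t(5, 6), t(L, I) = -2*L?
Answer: -120883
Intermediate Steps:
Q = -8 (Q = 2 - 2*5 = 2 - 10 = -8)
r(U, A) = 49 (r(U, A) = (-8 + 1)² = (-7)² = 49)
-2467*r(3/8 - 3/b(2, 6), -1) = -2467*49 = -120883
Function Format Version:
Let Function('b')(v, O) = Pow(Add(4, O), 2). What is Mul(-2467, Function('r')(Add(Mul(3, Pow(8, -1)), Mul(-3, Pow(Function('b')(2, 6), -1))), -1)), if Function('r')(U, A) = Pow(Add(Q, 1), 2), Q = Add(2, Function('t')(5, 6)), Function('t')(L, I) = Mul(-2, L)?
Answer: -120883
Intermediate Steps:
Q = -8 (Q = Add(2, Mul(-2, 5)) = Add(2, -10) = -8)
Function('r')(U, A) = 49 (Function('r')(U, A) = Pow(Add(-8, 1), 2) = Pow(-7, 2) = 49)
Mul(-2467, Function('r')(Add(Mul(3, Pow(8, -1)), Mul(-3, Pow(Function('b')(2, 6), -1))), -1)) = Mul(-2467, 49) = -120883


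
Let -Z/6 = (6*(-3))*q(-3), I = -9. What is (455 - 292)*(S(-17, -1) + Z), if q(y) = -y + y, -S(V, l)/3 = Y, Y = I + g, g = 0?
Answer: 4401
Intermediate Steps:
Y = -9 (Y = -9 + 0 = -9)
S(V, l) = 27 (S(V, l) = -3*(-9) = 27)
q(y) = 0
Z = 0 (Z = -6*6*(-3)*0 = -(-108)*0 = -6*0 = 0)
(455 - 292)*(S(-17, -1) + Z) = (455 - 292)*(27 + 0) = 163*27 = 4401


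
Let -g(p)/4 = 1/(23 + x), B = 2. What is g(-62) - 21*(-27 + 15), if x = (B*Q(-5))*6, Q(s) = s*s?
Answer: 81392/323 ≈ 251.99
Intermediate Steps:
Q(s) = s²
x = 300 (x = (2*(-5)²)*6 = (2*25)*6 = 50*6 = 300)
g(p) = -4/323 (g(p) = -4/(23 + 300) = -4/323)
g(-62) - 21*(-27 + 15) = -4/323 - 21*(-27 + 15) = -4/323 - 21*(-12) = -4/323 + 252 = 81392/323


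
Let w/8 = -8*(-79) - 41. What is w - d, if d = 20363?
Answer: -15635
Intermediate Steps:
w = 4728 (w = 8*(-8*(-79) - 41) = 8*(632 - 41) = 8*591 = 4728)
w - d = 4728 - 1*20363 = 4728 - 20363 = -15635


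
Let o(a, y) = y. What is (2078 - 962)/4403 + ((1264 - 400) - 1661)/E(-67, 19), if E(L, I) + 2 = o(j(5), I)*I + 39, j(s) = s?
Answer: -3065023/1752394 ≈ -1.7490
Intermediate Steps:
E(L, I) = 37 + I² (E(L, I) = -2 + (I*I + 39) = -2 + (I² + 39) = -2 + (39 + I²) = 37 + I²)
(2078 - 962)/4403 + ((1264 - 400) - 1661)/E(-67, 19) = (2078 - 962)/4403 + ((1264 - 400) - 1661)/(37 + 19²) = 1116*(1/4403) + (864 - 1661)/(37 + 361) = 1116/4403 - 797/398 = -3065023/1752394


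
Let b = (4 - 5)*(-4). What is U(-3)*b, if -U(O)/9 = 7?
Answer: -252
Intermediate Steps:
U(O) = -63 (U(O) = -9*7 = -63)
b = 4 (b = -1*(-4) = 4)
U(-3)*b = -63*4 = -252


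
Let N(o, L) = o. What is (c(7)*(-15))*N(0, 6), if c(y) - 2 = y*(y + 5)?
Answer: 0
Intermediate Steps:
c(y) = 2 + y*(5 + y) (c(y) = 2 + y*(y + 5) = 2 + y*(5 + y))
(c(7)*(-15))*N(0, 6) = ((2 + 7**2 + 5*7)*(-15))*0 = ((2 + 49 + 35)*(-15))*0 = (86*(-15))*0 = -1290*0 = 0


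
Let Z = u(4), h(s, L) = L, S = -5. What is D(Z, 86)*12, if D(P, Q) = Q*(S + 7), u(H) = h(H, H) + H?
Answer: 2064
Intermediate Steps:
u(H) = 2*H (u(H) = H + H = 2*H)
Z = 8 (Z = 2*4 = 8)
D(P, Q) = 2*Q (D(P, Q) = Q*(-5 + 7) = Q*2 = 2*Q)
D(Z, 86)*12 = (2*86)*12 = 172*12 = 2064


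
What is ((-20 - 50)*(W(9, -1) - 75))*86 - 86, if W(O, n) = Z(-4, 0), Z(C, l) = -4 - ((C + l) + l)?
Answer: 451414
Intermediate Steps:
Z(C, l) = -4 - C - 2*l (Z(C, l) = -4 - (C + 2*l) = -4 + (-C - 2*l) = -4 - C - 2*l)
W(O, n) = 0 (W(O, n) = -4 - 1*(-4) - 2*0 = -4 + 4 + 0 = 0)
((-20 - 50)*(W(9, -1) - 75))*86 - 86 = ((-20 - 50)*(0 - 75))*86 - 86 = -70*(-75)*86 - 86 = 5250*86 - 86 = 451500 - 86 = 451414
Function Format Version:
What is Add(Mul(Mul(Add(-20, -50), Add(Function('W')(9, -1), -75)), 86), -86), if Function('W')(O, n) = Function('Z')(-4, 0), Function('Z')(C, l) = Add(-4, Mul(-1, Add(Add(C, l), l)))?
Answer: 451414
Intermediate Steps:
Function('Z')(C, l) = Add(-4, Mul(-1, C), Mul(-2, l)) (Function('Z')(C, l) = Add(-4, Mul(-1, Add(C, Mul(2, l)))) = Add(-4, Add(Mul(-1, C), Mul(-2, l))) = Add(-4, Mul(-1, C), Mul(-2, l)))
Function('W')(O, n) = 0 (Function('W')(O, n) = Add(-4, Mul(-1, -4), Mul(-2, 0)) = Add(-4, 4, 0) = 0)
Add(Mul(Mul(Add(-20, -50), Add(Function('W')(9, -1), -75)), 86), -86) = Add(Mul(Mul(Add(-20, -50), Add(0, -75)), 86), -86) = Add(Mul(Mul(-70, -75), 86), -86) = Add(Mul(5250, 86), -86) = Add(451500, -86) = 451414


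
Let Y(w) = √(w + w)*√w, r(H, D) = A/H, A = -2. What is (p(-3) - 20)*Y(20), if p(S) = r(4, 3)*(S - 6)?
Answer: -310*√2 ≈ -438.41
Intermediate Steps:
r(H, D) = -2/H
p(S) = 3 - S/2 (p(S) = (-2/4)*(S - 6) = (-2*¼)*(-6 + S) = -(-6 + S)/2 = 3 - S/2)
Y(w) = w*√2 (Y(w) = √(2*w)*√w = (√2*√w)*√w = w*√2)
(p(-3) - 20)*Y(20) = ((3 - ½*(-3)) - 20)*(20*√2) = ((3 + 3/2) - 20)*(20*√2) = (9/2 - 20)*(20*√2) = -310*√2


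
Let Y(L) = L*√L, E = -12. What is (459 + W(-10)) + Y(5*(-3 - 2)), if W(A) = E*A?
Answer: 579 - 125*I ≈ 579.0 - 125.0*I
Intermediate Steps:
W(A) = -12*A
Y(L) = L^(3/2)
(459 + W(-10)) + Y(5*(-3 - 2)) = (459 - 12*(-10)) + (5*(-3 - 2))^(3/2) = (459 + 120) + (5*(-5))^(3/2) = 579 + (-25)^(3/2) = 579 - 125*I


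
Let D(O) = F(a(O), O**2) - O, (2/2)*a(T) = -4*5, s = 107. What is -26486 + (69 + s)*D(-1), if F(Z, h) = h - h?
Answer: -26310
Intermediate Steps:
a(T) = -20 (a(T) = -4*5 = -20)
F(Z, h) = 0
D(O) = -O (D(O) = 0 - O = -O)
-26486 + (69 + s)*D(-1) = -26486 + (69 + 107)*(-1*(-1)) = -26486 + 176*1 = -26486 + 176 = -26310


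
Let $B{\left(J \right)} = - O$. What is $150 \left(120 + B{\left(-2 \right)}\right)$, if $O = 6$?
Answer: $17100$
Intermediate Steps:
$B{\left(J \right)} = -6$ ($B{\left(J \right)} = \left(-1\right) 6 = -6$)
$150 \left(120 + B{\left(-2 \right)}\right) = 150 \left(120 - 6\right) = 150 \cdot 114 = 17100$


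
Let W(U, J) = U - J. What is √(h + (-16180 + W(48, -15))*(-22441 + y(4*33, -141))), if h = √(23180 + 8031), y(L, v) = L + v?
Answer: √(361826650 + 23*√59) ≈ 19022.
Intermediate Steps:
h = 23*√59 (h = √31211 = 23*√59 ≈ 176.67)
√(h + (-16180 + W(48, -15))*(-22441 + y(4*33, -141))) = √(23*√59 + (-16180 + (48 - 1*(-15)))*(-22441 + (4*33 - 141))) = √(23*√59 + (-16180 + (48 + 15))*(-22441 + (132 - 141))) = √(23*√59 + (-16180 + 63)*(-22441 - 9)) = √(23*√59 - 16117*(-22450)) = √(23*√59 + 361826650) = √(361826650 + 23*√59)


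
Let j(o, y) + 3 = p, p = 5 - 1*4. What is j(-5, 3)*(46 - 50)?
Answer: 8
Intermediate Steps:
p = 1 (p = 5 - 4 = 1)
j(o, y) = -2 (j(o, y) = -3 + 1 = -2)
j(-5, 3)*(46 - 50) = -2*(46 - 50) = -2*(-4) = 8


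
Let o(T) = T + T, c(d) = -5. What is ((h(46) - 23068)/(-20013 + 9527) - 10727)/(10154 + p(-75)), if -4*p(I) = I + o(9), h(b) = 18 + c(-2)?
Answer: -224920534/213248539 ≈ -1.0547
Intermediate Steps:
o(T) = 2*T
h(b) = 13 (h(b) = 18 - 5 = 13)
p(I) = -9/2 - I/4 (p(I) = -(I + 2*9)/4 = -(I + 18)/4 = -(18 + I)/4 = -9/2 - I/4)
((h(46) - 23068)/(-20013 + 9527) - 10727)/(10154 + p(-75)) = ((13 - 23068)/(-20013 + 9527) - 10727)/(10154 + (-9/2 - 1/4*(-75))) = (-23055/(-10486) - 10727)/(10154 + (-9/2 + 75/4)) = (-23055*(-1/10486) - 10727)/(10154 + 57/4) = (23055/10486 - 10727)/(40673/4) = -112460267/10486*4/40673 = -224920534/213248539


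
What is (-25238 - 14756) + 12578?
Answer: -27416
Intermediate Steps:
(-25238 - 14756) + 12578 = -39994 + 12578 = -27416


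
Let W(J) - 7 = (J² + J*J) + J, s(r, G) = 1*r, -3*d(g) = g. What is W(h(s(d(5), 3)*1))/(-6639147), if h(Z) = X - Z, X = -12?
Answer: -1892/59752323 ≈ -3.1664e-5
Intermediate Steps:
d(g) = -g/3
s(r, G) = r
h(Z) = -12 - Z
W(J) = 7 + J + 2*J² (W(J) = 7 + ((J² + J*J) + J) = 7 + ((J² + J²) + J) = 7 + (2*J² + J) = 7 + (J + 2*J²) = 7 + J + 2*J²)
W(h(s(d(5), 3)*1))/(-6639147) = (7 + (-12 - (-⅓*5)) + 2*(-12 - (-⅓*5))²)/(-6639147) = (7 + (-12 - (-5)/3) + 2*(-12 - (-5)/3)²)*(-1/6639147) = (7 + (-12 - 1*(-5/3)) + 2*(-12 - 1*(-5/3))²)*(-1/6639147) = (7 + (-12 + 5/3) + 2*(-12 + 5/3)²)*(-1/6639147) = (7 - 31/3 + 2*(-31/3)²)*(-1/6639147) = (7 - 31/3 + 2*(961/9))*(-1/6639147) = (7 - 31/3 + 1922/9)*(-1/6639147) = (1892/9)*(-1/6639147) = -1892/59752323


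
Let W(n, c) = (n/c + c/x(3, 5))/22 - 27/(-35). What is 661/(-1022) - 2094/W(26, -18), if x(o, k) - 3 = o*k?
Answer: -168564727/53144 ≈ -3171.8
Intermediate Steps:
x(o, k) = 3 + k*o (x(o, k) = 3 + o*k = 3 + k*o)
W(n, c) = 27/35 + c/396 + n/(22*c) (W(n, c) = (n/c + c/(3 + 5*3))/22 - 27/(-35) = (n/c + c/(3 + 15))*(1/22) - 27*(-1/35) = (n/c + c/18)*(1/22) + 27/35 = (c/18 + n/c)*(1/22) + 27/35 = (c/396 + n/(22*c)) + 27/35 = 27/35 + c/396 + n/(22*c))
661/(-1022) - 2094/W(26, -18) = 661/(-1022) - 2094/(27/35 + (1/396)*(-18) + (1/22)*26/(-18)) = 661*(-1/1022) - 2094/(27/35 - 1/22 + (1/22)*26*(-1/18)) = -661/1022 - 2094/(27/35 - 1/22 - 13/198) = -661/1022 - 2094/208/315 = -661/1022 - 2094*315/208 = -661/1022 - 329805/104 = -168564727/53144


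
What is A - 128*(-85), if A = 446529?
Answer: 457409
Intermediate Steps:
A - 128*(-85) = 446529 - 128*(-85) = 446529 - 1*(-10880) = 446529 + 10880 = 457409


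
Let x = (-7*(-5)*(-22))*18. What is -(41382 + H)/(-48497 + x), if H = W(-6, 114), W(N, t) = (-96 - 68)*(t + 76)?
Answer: 10222/62357 ≈ 0.16393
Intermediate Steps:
x = -13860 (x = (35*(-22))*18 = -770*18 = -13860)
W(N, t) = -12464 - 164*t (W(N, t) = -164*(76 + t) = -12464 - 164*t)
H = -31160 (H = -12464 - 164*114 = -12464 - 18696 = -31160)
-(41382 + H)/(-48497 + x) = -(41382 - 31160)/(-48497 - 13860) = -10222/(-62357) = -10222*(-1)/62357 = -1*(-10222/62357) = 10222/62357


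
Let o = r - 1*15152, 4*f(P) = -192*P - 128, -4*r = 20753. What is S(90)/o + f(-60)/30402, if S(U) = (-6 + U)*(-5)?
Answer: 20199392/176681223 ≈ 0.11433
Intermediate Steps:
r = -20753/4 (r = -¼*20753 = -20753/4 ≈ -5188.3)
f(P) = -32 - 48*P (f(P) = (-192*P - 128)/4 = (-128 - 192*P)/4 = -32 - 48*P)
o = -81361/4 (o = -20753/4 - 1*15152 = -20753/4 - 15152 = -81361/4 ≈ -20340.)
S(U) = 30 - 5*U
S(90)/o + f(-60)/30402 = (30 - 5*90)/(-81361/4) + (-32 - 48*(-60))/30402 = (30 - 450)*(-4/81361) + (-32 + 2880)*(1/30402) = -420*(-4/81361) + 2848*(1/30402) = 240/11623 + 1424/15201 = 20199392/176681223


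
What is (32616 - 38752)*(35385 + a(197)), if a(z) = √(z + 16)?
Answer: -217122360 - 6136*√213 ≈ -2.1721e+8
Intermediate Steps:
a(z) = √(16 + z)
(32616 - 38752)*(35385 + a(197)) = (32616 - 38752)*(35385 + √(16 + 197)) = -6136*(35385 + √213) = -217122360 - 6136*√213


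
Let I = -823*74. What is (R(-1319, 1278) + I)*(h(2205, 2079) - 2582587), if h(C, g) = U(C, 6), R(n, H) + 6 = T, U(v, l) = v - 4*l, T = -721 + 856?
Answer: 156819013838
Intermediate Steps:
T = 135
R(n, H) = 129 (R(n, H) = -6 + 135 = 129)
h(C, g) = -24 + C (h(C, g) = C - 4*6 = C - 24 = -24 + C)
I = -60902
(R(-1319, 1278) + I)*(h(2205, 2079) - 2582587) = (129 - 60902)*((-24 + 2205) - 2582587) = -60773*(2181 - 2582587) = -60773*(-2580406) = 156819013838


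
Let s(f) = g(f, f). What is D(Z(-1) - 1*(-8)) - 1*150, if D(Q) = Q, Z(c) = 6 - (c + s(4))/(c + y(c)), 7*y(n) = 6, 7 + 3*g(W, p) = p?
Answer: -150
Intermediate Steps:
g(W, p) = -7/3 + p/3
y(n) = 6/7 (y(n) = (1/7)*6 = 6/7)
s(f) = -7/3 + f/3
Z(c) = 6 - (-1 + c)/(6/7 + c) (Z(c) = 6 - (c + (-7/3 + (1/3)*4))/(c + 6/7) = 6 - (c + (-7/3 + 4/3))/(6/7 + c) = 6 - (c - 1)/(6/7 + c) = 6 - (-1 + c)/(6/7 + c))
D(Z(-1) - 1*(-8)) - 1*150 = ((43 + 35*(-1))/(6 + 7*(-1)) - 1*(-8)) - 1*150 = ((43 - 35)/(6 - 7) + 8) - 150 = (8/(-1) + 8) - 150 = (-1*8 + 8) - 150 = (-8 + 8) - 150 = 0 - 150 = -150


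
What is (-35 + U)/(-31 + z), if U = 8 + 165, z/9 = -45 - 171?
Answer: -138/1975 ≈ -0.069873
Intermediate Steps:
z = -1944 (z = 9*(-45 - 171) = 9*(-216) = -1944)
U = 173
(-35 + U)/(-31 + z) = (-35 + 173)/(-31 - 1944) = 138/(-1975) = 138*(-1/1975) = -138/1975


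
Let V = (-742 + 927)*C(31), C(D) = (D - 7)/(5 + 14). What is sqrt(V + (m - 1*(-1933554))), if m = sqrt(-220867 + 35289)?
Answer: sqrt(698097354 + 361*I*sqrt(185578))/19 ≈ 1390.6 + 0.15489*I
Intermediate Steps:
C(D) = -7/19 + D/19 (C(D) = (-7 + D)/19 = (-7 + D)*(1/19) = -7/19 + D/19)
m = I*sqrt(185578) (m = sqrt(-185578) = I*sqrt(185578) ≈ 430.79*I)
V = 4440/19 (V = (-742 + 927)*(-7/19 + (1/19)*31) = 185*(-7/19 + 31/19) = 185*(24/19) = 4440/19 ≈ 233.68)
sqrt(V + (m - 1*(-1933554))) = sqrt(4440/19 + (I*sqrt(185578) - 1*(-1933554))) = sqrt(4440/19 + (I*sqrt(185578) + 1933554)) = sqrt(4440/19 + (1933554 + I*sqrt(185578))) = sqrt(36741966/19 + I*sqrt(185578))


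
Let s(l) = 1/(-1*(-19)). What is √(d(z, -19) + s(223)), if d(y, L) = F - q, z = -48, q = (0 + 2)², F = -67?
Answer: 2*I*√6403/19 ≈ 8.423*I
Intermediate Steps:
q = 4 (q = 2² = 4)
d(y, L) = -71 (d(y, L) = -67 - 1*4 = -67 - 4 = -71)
s(l) = 1/19
√(d(z, -19) + s(223)) = √(-71 + 1/19) = √(-1348/19) = 2*I*√6403/19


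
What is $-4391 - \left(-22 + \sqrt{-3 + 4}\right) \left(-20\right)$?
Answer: $-4811$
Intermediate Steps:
$-4391 - \left(-22 + \sqrt{-3 + 4}\right) \left(-20\right) = -4391 - \left(-22 + \sqrt{1}\right) \left(-20\right) = -4391 - \left(-22 + 1\right) \left(-20\right) = -4391 - \left(-21\right) \left(-20\right) = -4391 - 420 = -4811$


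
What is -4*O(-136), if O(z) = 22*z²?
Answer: -1627648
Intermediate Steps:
-4*O(-136) = -88*(-136)² = -88*18496 = -4*406912 = -1627648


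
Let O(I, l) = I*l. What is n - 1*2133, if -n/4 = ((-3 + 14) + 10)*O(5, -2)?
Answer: -1293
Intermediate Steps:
n = 840 (n = -4*((-3 + 14) + 10)*5*(-2) = -4*(11 + 10)*(-10) = -84*(-10) = -4*(-210) = 840)
n - 1*2133 = 840 - 1*2133 = 840 - 2133 = -1293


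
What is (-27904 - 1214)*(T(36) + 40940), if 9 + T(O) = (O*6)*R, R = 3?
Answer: -1210697322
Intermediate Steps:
T(O) = -9 + 18*O (T(O) = -9 + (O*6)*3 = -9 + (6*O)*3 = -9 + 18*O)
(-27904 - 1214)*(T(36) + 40940) = (-27904 - 1214)*((-9 + 18*36) + 40940) = -29118*((-9 + 648) + 40940) = -29118*(639 + 40940) = -29118*41579 = -1210697322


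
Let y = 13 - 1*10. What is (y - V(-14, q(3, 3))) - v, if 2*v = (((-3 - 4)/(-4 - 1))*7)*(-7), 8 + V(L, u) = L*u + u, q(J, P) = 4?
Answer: 973/10 ≈ 97.300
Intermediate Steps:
V(L, u) = -8 + u + L*u (V(L, u) = -8 + (L*u + u) = -8 + (u + L*u) = -8 + u + L*u)
y = 3 (y = 13 - 10 = 3)
v = -343/10 (v = ((((-3 - 4)/(-4 - 1))*7)*(-7))/2 = ((-7/(-5)*7)*(-7))/2 = ((-7*(-⅕)*7)*(-7))/2 = (((7/5)*7)*(-7))/2 = ((49/5)*(-7))/2 = (½)*(-343/5) = -343/10 ≈ -34.300)
(y - V(-14, q(3, 3))) - v = (3 - (-8 + 4 - 14*4)) - 1*(-343/10) = (3 - (-8 + 4 - 56)) + 343/10 = (3 - 1*(-60)) + 343/10 = (3 + 60) + 343/10 = 63 + 343/10 = 973/10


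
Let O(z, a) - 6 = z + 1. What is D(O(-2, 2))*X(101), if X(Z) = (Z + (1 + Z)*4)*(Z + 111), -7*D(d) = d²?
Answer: -2697700/7 ≈ -3.8539e+5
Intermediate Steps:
O(z, a) = 7 + z (O(z, a) = 6 + (z + 1) = 6 + (1 + z) = 7 + z)
D(d) = -d²/7
X(Z) = (4 + 5*Z)*(111 + Z) (X(Z) = (Z + (4 + 4*Z))*(111 + Z) = (4 + 5*Z)*(111 + Z))
D(O(-2, 2))*X(101) = (-(7 - 2)²/7)*(444 + 5*101² + 559*101) = (-⅐*5²)*(444 + 5*10201 + 56459) = (-⅐*25)*(444 + 51005 + 56459) = -25/7*107908 = -2697700/7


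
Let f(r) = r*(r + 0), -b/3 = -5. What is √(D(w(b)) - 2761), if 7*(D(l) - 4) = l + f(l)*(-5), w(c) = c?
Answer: I*√142863/7 ≈ 53.996*I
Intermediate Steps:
b = 15 (b = -3*(-5) = 15)
f(r) = r² (f(r) = r*r = r²)
D(l) = 4 - 5*l²/7 + l/7 (D(l) = 4 + (l + l²*(-5))/7 = 4 + (l - 5*l²)/7 = 4 + (-5*l²/7 + l/7) = 4 - 5*l²/7 + l/7)
√(D(w(b)) - 2761) = √((4 - 5/7*15² + (⅐)*15) - 2761) = √((4 - 5/7*225 + 15/7) - 2761) = √((4 - 1125/7 + 15/7) - 2761) = √(-1082/7 - 2761) = √(-20409/7) = I*√142863/7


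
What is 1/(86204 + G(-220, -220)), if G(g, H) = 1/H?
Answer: 220/18964879 ≈ 1.1600e-5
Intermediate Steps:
1/(86204 + G(-220, -220)) = 1/(86204 + 1/(-220)) = 1/(86204 - 1/220) = 1/(18964879/220) = 220/18964879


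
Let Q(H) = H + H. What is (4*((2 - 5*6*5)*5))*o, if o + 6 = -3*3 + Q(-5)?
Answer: 74000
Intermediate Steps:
Q(H) = 2*H
o = -25 (o = -6 + (-3*3 + 2*(-5)) = -6 + (-9 - 10) = -6 - 19 = -25)
(4*((2 - 5*6*5)*5))*o = (4*((2 - 5*6*5)*5))*(-25) = (4*((2 - 30*5)*5))*(-25) = (4*((2 - 150)*5))*(-25) = (4*(-148*5))*(-25) = (4*(-740))*(-25) = -2960*(-25) = 74000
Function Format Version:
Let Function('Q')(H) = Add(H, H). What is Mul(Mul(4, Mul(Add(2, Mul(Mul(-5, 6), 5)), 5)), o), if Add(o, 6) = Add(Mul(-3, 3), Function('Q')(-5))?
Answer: 74000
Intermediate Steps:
Function('Q')(H) = Mul(2, H)
o = -25 (o = Add(-6, Add(Mul(-3, 3), Mul(2, -5))) = Add(-6, Add(-9, -10)) = Add(-6, -19) = -25)
Mul(Mul(4, Mul(Add(2, Mul(Mul(-5, 6), 5)), 5)), o) = Mul(Mul(4, Mul(Add(2, Mul(Mul(-5, 6), 5)), 5)), -25) = Mul(Mul(4, Mul(Add(2, Mul(-30, 5)), 5)), -25) = Mul(Mul(4, Mul(Add(2, -150), 5)), -25) = Mul(Mul(4, Mul(-148, 5)), -25) = Mul(Mul(4, -740), -25) = Mul(-2960, -25) = 74000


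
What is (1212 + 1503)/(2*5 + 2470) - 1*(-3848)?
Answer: 1909151/496 ≈ 3849.1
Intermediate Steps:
(1212 + 1503)/(2*5 + 2470) - 1*(-3848) = 2715/(10 + 2470) + 3848 = 2715/2480 + 3848 = 2715*(1/2480) + 3848 = 543/496 + 3848 = 1909151/496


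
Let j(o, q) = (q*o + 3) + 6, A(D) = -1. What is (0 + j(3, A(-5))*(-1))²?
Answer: 36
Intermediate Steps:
j(o, q) = 9 + o*q (j(o, q) = (o*q + 3) + 6 = (3 + o*q) + 6 = 9 + o*q)
(0 + j(3, A(-5))*(-1))² = (0 + (9 + 3*(-1))*(-1))² = (0 + (9 - 3)*(-1))² = (0 + 6*(-1))² = (0 - 6)² = (-6)² = 36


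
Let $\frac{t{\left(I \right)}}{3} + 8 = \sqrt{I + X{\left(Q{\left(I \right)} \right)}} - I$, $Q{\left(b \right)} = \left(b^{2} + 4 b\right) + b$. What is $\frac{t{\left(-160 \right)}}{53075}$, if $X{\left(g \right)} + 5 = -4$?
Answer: $\frac{456}{53075} + \frac{39 i}{53075} \approx 0.0085916 + 0.00073481 i$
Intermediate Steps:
$Q{\left(b \right)} = b^{2} + 5 b$
$X{\left(g \right)} = -9$ ($X{\left(g \right)} = -5 - 4 = -9$)
$t{\left(I \right)} = -24 - 3 I + 3 \sqrt{-9 + I}$ ($t{\left(I \right)} = -24 + 3 \left(\sqrt{I - 9} - I\right) = -24 + 3 \left(\sqrt{-9 + I} - I\right) = -24 - \left(- 3 \sqrt{-9 + I} + 3 I\right) = -24 - 3 I + 3 \sqrt{-9 + I}$)
$\frac{t{\left(-160 \right)}}{53075} = \frac{-24 - -480 + 3 \sqrt{-9 - 160}}{53075} = \left(-24 + 480 + 3 \sqrt{-169}\right) \frac{1}{53075} = \left(-24 + 480 + 3 \cdot 13 i\right) \frac{1}{53075} = \left(-24 + 480 + 39 i\right) \frac{1}{53075} = \left(456 + 39 i\right) \frac{1}{53075} = \frac{456}{53075} + \frac{39 i}{53075}$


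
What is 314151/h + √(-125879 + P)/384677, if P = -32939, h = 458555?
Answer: 314151/458555 + I*√158818/384677 ≈ 0.68509 + 0.001036*I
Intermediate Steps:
314151/h + √(-125879 + P)/384677 = 314151/458555 + √(-125879 - 32939)/384677 = 314151*(1/458555) + √(-158818)*(1/384677) = 314151/458555 + (I*√158818)*(1/384677) = 314151/458555 + I*√158818/384677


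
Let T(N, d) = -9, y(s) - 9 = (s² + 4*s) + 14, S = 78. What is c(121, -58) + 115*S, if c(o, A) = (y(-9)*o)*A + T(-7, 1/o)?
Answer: -468263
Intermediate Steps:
y(s) = 23 + s² + 4*s (y(s) = 9 + ((s² + 4*s) + 14) = 9 + (14 + s² + 4*s) = 23 + s² + 4*s)
c(o, A) = -9 + 68*A*o (c(o, A) = ((23 + (-9)² + 4*(-9))*o)*A - 9 = ((23 + 81 - 36)*o)*A - 9 = (68*o)*A - 9 = 68*A*o - 9 = -9 + 68*A*o)
c(121, -58) + 115*S = (-9 + 68*(-58)*121) + 115*78 = (-9 - 477224) + 8970 = -477233 + 8970 = -468263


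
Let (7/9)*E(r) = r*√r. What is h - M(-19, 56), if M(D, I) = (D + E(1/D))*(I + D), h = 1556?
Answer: 2259 + 333*I*√19/2527 ≈ 2259.0 + 0.5744*I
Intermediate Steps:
E(r) = 9*r^(3/2)/7 (E(r) = 9*(r*√r)/7 = 9*r^(3/2)/7)
M(D, I) = (D + I)*(D + 9*(1/D)^(3/2)/7) (M(D, I) = (D + 9*(1/D)^(3/2)/7)*(I + D) = (D + 9*(1/D)^(3/2)/7)*(D + I) = (D + I)*(D + 9*(1/D)^(3/2)/7))
h - M(-19, 56) = 1556 - ((-19)² - 19*56 + (9/7)*(-19)*(1/(-19))^(3/2) + (9/7)*56*(1/(-19))^(3/2)) = 1556 - (361 - 1064 + (9/7)*(-19)*(-1/19)^(3/2) + (9/7)*56*(-1/19)^(3/2)) = 1556 - (361 - 1064 + (9/7)*(-19)*(-I*√19/361) + (9/7)*56*(-I*√19/361)) = 1556 - (361 - 1064 + 9*I*√19/133 - 72*I*√19/361) = 1556 - (-703 - 333*I*√19/2527) = 1556 + (703 + 333*I*√19/2527) = 2259 + 333*I*√19/2527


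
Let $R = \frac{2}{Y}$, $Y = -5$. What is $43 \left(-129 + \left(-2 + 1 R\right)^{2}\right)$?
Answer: $- \frac{132483}{25} \approx -5299.3$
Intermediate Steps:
$R = - \frac{2}{5}$ ($R = \frac{2}{-5} = 2 \left(- \frac{1}{5}\right) = - \frac{2}{5} \approx -0.4$)
$43 \left(-129 + \left(-2 + 1 R\right)^{2}\right) = 43 \left(-129 + \left(-2 + 1 \left(- \frac{2}{5}\right)\right)^{2}\right) = 43 \left(-129 + \left(-2 - \frac{2}{5}\right)^{2}\right) = 43 \left(-129 + \left(- \frac{12}{5}\right)^{2}\right) = 43 \left(-129 + \frac{144}{25}\right) = 43 \left(- \frac{3081}{25}\right) = - \frac{132483}{25}$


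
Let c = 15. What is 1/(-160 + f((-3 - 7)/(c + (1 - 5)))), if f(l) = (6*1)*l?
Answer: -11/1820 ≈ -0.0060440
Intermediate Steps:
f(l) = 6*l
1/(-160 + f((-3 - 7)/(c + (1 - 5)))) = 1/(-160 + 6*((-3 - 7)/(15 + (1 - 5)))) = 1/(-160 + 6*(-10/(15 - 4))) = 1/(-160 + 6*(-10/11)) = 1/(-160 - 60/11) = 1/(-1820/11) = -11/1820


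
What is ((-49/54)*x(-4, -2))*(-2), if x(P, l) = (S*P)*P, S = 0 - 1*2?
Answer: -1568/27 ≈ -58.074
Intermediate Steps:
S = -2 (S = 0 - 2 = -2)
x(P, l) = -2*P**2 (x(P, l) = (-2*P)*P = -2*P**2)
((-49/54)*x(-4, -2))*(-2) = ((-49/54)*(-2*(-4)**2))*(-2) = ((-49*1/54)*(-2*16))*(-2) = -49/54*(-32)*(-2) = (784/27)*(-2) = -1568/27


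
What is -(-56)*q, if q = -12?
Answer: -672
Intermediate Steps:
-(-56)*q = -(-56)*(-12) = -28*24 = -672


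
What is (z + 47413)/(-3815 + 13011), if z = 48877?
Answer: 48145/4598 ≈ 10.471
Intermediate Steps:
(z + 47413)/(-3815 + 13011) = (48877 + 47413)/(-3815 + 13011) = 96290/9196 = 96290*(1/9196) = 48145/4598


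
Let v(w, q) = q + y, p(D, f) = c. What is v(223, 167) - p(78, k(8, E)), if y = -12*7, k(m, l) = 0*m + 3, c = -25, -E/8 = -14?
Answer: 108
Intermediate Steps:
E = 112 (E = -8*(-14) = 112)
k(m, l) = 3 (k(m, l) = 0 + 3 = 3)
y = -84
p(D, f) = -25
v(w, q) = -84 + q (v(w, q) = q - 84 = -84 + q)
v(223, 167) - p(78, k(8, E)) = (-84 + 167) - 1*(-25) = 83 + 25 = 108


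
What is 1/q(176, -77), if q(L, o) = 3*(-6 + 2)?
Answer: -1/12 ≈ -0.083333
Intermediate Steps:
q(L, o) = -12 (q(L, o) = 3*(-4) = -12)
1/q(176, -77) = 1/(-12) = -1/12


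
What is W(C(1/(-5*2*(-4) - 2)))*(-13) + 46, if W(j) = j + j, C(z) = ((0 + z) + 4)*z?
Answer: 31223/722 ≈ 43.245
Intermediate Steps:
C(z) = z*(4 + z) (C(z) = (z + 4)*z = (4 + z)*z = z*(4 + z))
W(j) = 2*j
W(C(1/(-5*2*(-4) - 2)))*(-13) + 46 = (2*((4 + 1/(-5*2*(-4) - 2))/(-5*2*(-4) - 2)))*(-13) + 46 = (2*((4 + 1/(-10*(-4) - 2))/(-10*(-4) - 2)))*(-13) + 46 = (2*((4 + 1/(40 - 2))/(40 - 2)))*(-13) + 46 = (2*((4 + 1/38)/38))*(-13) + 46 = (2*((1/38)*(153/38)))*(-13) + 46 = (2*(153/1444))*(-13) + 46 = (153/722)*(-13) + 46 = -1989/722 + 46 = 31223/722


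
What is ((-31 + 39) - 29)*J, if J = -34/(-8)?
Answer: -357/4 ≈ -89.250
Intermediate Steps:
J = 17/4 (J = -34*(-⅛) = 17/4 ≈ 4.2500)
((-31 + 39) - 29)*J = ((-31 + 39) - 29)*(17/4) = (8 - 29)*(17/4) = -21*17/4 = -357/4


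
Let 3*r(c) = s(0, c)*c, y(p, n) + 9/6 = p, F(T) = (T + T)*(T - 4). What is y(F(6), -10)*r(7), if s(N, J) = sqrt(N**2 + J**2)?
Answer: 735/2 ≈ 367.50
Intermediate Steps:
F(T) = 2*T*(-4 + T) (F(T) = (2*T)*(-4 + T) = 2*T*(-4 + T))
y(p, n) = -3/2 + p
s(N, J) = sqrt(J**2 + N**2)
r(c) = c*sqrt(c**2)/3 (r(c) = (sqrt(c**2 + 0**2)*c)/3 = (sqrt(c**2 + 0)*c)/3 = (sqrt(c**2)*c)/3 = (c*sqrt(c**2))/3 = c*sqrt(c**2)/3)
y(F(6), -10)*r(7) = (-3/2 + 2*6*(-4 + 6))*((1/3)*7*sqrt(7**2)) = (-3/2 + 2*6*2)*((1/3)*7*sqrt(49)) = (-3/2 + 24)*((1/3)*7*7) = (45/2)*(49/3) = 735/2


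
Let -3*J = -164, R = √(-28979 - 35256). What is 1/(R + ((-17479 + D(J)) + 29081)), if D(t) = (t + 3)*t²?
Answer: 134089074/24663805079959 - 729*I*√64235/24663805079959 ≈ 5.4367e-6 - 7.4912e-9*I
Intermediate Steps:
R = I*√64235 (R = √(-64235) = I*√64235 ≈ 253.45*I)
J = 164/3 (J = -⅓*(-164) = 164/3 ≈ 54.667)
D(t) = t²*(3 + t) (D(t) = (3 + t)*t² = t²*(3 + t))
1/(R + ((-17479 + D(J)) + 29081)) = 1/(I*√64235 + ((-17479 + (164/3)²*(3 + 164/3)) + 29081)) = 1/(I*√64235 + ((-17479 + (26896/9)*(173/3)) + 29081)) = 1/(I*√64235 + ((-17479 + 4653008/27) + 29081)) = 1/(I*√64235 + (4181075/27 + 29081)) = 1/(I*√64235 + 4966262/27) = 1/(4966262/27 + I*√64235)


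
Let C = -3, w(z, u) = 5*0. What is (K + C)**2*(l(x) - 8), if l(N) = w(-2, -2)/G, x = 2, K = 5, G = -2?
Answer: -32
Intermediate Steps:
w(z, u) = 0
l(N) = 0 (l(N) = 0/(-2) = 0*(-1/2) = 0)
(K + C)**2*(l(x) - 8) = (5 - 3)**2*(0 - 8) = 2**2*(-8) = 4*(-8) = -32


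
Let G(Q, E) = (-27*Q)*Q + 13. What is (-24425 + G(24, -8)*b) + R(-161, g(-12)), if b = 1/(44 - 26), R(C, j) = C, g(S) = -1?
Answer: -458087/18 ≈ -25449.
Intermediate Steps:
G(Q, E) = 13 - 27*Q² (G(Q, E) = -27*Q² + 13 = 13 - 27*Q²)
b = 1/18 ≈ 0.055556
(-24425 + G(24, -8)*b) + R(-161, g(-12)) = (-24425 + (13 - 27*24²)*(1/18)) - 161 = (-24425 + (13 - 27*576)*(1/18)) - 161 = (-24425 + (13 - 15552)*(1/18)) - 161 = (-24425 - 15539*1/18) - 161 = (-24425 - 15539/18) - 161 = -455189/18 - 161 = -458087/18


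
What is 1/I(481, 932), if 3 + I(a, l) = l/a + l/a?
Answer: 481/421 ≈ 1.1425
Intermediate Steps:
I(a, l) = -3 + 2*l/a (I(a, l) = -3 + (l/a + l/a) = -3 + 2*l/a)
1/I(481, 932) = 1/(-3 + 2*932/481) = 1/(-3 + 2*932*(1/481)) = 1/(-3 + 1864/481) = 1/(421/481) = 481/421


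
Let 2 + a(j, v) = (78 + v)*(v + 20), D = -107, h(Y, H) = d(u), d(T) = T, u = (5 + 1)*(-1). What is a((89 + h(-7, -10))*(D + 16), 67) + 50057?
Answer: 62670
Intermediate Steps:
u = -6 (u = 6*(-1) = -6)
h(Y, H) = -6
a(j, v) = -2 + (20 + v)*(78 + v) (a(j, v) = -2 + (78 + v)*(v + 20) = -2 + (78 + v)*(20 + v) = -2 + (20 + v)*(78 + v))
a((89 + h(-7, -10))*(D + 16), 67) + 50057 = (1558 + 67² + 98*67) + 50057 = (1558 + 4489 + 6566) + 50057 = 12613 + 50057 = 62670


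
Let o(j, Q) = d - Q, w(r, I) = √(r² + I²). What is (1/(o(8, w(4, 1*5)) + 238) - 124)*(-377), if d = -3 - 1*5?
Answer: 2470965822/52859 - 377*√41/52859 ≈ 46746.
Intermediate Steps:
d = -8 (d = -3 - 5 = -8)
w(r, I) = √(I² + r²)
o(j, Q) = -8 - Q
(1/(o(8, w(4, 1*5)) + 238) - 124)*(-377) = (1/((-8 - √((1*5)² + 4²)) + 238) - 124)*(-377) = (1/((-8 - √(5² + 16)) + 238) - 124)*(-377) = (1/((-8 - √(25 + 16)) + 238) - 124)*(-377) = (1/((-8 - √41) + 238) - 124)*(-377) = (1/(230 - √41) - 124)*(-377) = (-124 + 1/(230 - √41))*(-377) = 46748 - 377/(230 - √41)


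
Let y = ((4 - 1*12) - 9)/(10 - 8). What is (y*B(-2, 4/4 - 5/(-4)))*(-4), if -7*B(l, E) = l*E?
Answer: 153/7 ≈ 21.857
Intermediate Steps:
y = -17/2 (y = ((4 - 12) - 9)/2 = (-8 - 9)*(½) = -17*½ = -17/2 ≈ -8.5000)
B(l, E) = -E*l/7 (B(l, E) = -l*E/7 = -E*l/7)
(y*B(-2, 4/4 - 5/(-4)))*(-4) = -(-17)*(4/4 - 5/(-4))*(-2)/14*(-4) = -(-17)*(4*(¼) - 5*(-¼))*(-2)/14*(-4) = -(-17)*(1 + 5/4)*(-2)/14*(-4) = -(-17)*9*(-2)/(14*4)*(-4) = -17/2*9/14*(-4) = -153/28*(-4) = 153/7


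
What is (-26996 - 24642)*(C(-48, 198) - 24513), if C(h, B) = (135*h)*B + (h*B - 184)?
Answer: 68019690758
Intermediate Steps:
C(h, B) = -184 + 136*B*h (C(h, B) = 135*B*h + (B*h - 184) = 135*B*h + (-184 + B*h) = -184 + 136*B*h)
(-26996 - 24642)*(C(-48, 198) - 24513) = (-26996 - 24642)*((-184 + 136*198*(-48)) - 24513) = -51638*((-184 - 1292544) - 24513) = -51638*(-1292728 - 24513) = -51638*(-1317241) = 68019690758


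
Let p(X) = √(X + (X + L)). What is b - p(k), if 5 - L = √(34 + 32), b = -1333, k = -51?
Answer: -1333 - I*√(97 + √66) ≈ -1333.0 - 10.253*I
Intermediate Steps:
L = 5 - √66 (L = 5 - √(34 + 32) = 5 - √66 ≈ -3.1240)
p(X) = √(5 - √66 + 2*X) (p(X) = √(X + (X + (5 - √66))) = √(X + (5 + X - √66)) = √(5 - √66 + 2*X))
b - p(k) = -1333 - √(5 - √66 + 2*(-51)) = -1333 - √(5 - √66 - 102) = -1333 - √(-97 - √66)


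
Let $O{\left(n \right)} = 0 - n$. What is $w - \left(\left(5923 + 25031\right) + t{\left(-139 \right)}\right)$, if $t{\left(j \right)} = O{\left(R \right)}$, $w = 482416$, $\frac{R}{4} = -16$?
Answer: $451398$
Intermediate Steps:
$R = -64$ ($R = 4 \left(-16\right) = -64$)
$O{\left(n \right)} = - n$
$t{\left(j \right)} = 64$ ($t{\left(j \right)} = \left(-1\right) \left(-64\right) = 64$)
$w - \left(\left(5923 + 25031\right) + t{\left(-139 \right)}\right) = 482416 - \left(\left(5923 + 25031\right) + 64\right) = 482416 - \left(30954 + 64\right) = 482416 - 31018 = 451398$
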